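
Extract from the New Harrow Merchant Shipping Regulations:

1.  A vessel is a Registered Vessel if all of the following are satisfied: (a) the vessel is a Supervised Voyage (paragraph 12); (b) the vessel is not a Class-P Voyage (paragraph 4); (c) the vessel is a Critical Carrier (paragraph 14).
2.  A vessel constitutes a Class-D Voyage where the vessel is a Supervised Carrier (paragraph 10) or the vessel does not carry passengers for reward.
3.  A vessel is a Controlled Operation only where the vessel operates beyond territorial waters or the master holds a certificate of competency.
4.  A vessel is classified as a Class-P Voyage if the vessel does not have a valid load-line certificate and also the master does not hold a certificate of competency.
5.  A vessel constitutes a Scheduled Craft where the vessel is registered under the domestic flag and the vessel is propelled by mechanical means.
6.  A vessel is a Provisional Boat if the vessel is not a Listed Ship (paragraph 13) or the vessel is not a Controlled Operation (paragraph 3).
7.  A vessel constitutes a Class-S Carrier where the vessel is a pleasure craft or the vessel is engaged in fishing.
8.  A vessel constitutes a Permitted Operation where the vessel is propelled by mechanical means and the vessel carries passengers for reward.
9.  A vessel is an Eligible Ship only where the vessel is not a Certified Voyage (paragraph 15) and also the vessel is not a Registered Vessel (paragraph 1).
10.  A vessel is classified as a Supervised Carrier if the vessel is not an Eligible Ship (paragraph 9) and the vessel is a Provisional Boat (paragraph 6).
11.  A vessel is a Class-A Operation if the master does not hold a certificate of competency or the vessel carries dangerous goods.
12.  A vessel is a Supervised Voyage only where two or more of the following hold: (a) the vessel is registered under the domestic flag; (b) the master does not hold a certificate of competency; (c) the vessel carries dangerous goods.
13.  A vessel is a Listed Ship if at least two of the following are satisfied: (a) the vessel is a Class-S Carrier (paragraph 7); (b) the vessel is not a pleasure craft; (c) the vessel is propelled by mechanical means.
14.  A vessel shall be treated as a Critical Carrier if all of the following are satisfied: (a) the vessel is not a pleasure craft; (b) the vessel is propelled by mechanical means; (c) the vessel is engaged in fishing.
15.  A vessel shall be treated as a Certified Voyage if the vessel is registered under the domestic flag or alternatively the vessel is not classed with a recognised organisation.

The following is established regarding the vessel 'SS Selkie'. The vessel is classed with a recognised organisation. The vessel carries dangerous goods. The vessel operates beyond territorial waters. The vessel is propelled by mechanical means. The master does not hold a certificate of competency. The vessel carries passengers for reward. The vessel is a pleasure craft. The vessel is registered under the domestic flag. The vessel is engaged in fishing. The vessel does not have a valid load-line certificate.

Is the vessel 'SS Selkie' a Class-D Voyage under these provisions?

No

paragraph 15 — Certified Voyage: [the vessel is registered under the domestic flag? yes] OR [the vessel is not classed with a recognised organisation? no] → satisfied.
paragraph 12 — Supervised Voyage: the vessel is registered under the domestic flag? yes; the master does not hold a certificate of competency? yes; the vessel carries dangerous goods? yes — 3 of 3 hold (need ≥2) → satisfied.
paragraph 4 — Class-P Voyage: [the vessel does not have a valid load-line certificate? yes] AND [the master does not hold a certificate of competency? yes] → satisfied.
paragraph 14 — Critical Carrier: [the vessel is not a pleasure craft? no] AND [the vessel is propelled by mechanical means? yes] AND [the vessel is engaged in fishing? yes] → not satisfied.
paragraph 1 — Registered Vessel: [Supervised Voyage (paragraph 12)? yes] AND [not a Class-P Voyage (paragraph 4)? no] AND [Critical Carrier (paragraph 14)? no] → not satisfied.
paragraph 9 — Eligible Ship: [not a Certified Voyage (paragraph 15)? no] AND [not a Registered Vessel (paragraph 1)? yes] → not satisfied.
paragraph 7 — Class-S Carrier: [the vessel is a pleasure craft? yes] OR [the vessel is engaged in fishing? yes] → satisfied.
paragraph 13 — Listed Ship: Class-S Carrier (paragraph 7)? yes; the vessel is not a pleasure craft? no; the vessel is propelled by mechanical means? yes — 2 of 3 hold (need ≥2) → satisfied.
paragraph 3 — Controlled Operation: [the vessel operates beyond territorial waters? yes] OR [the master holds a certificate of competency? no] → satisfied.
paragraph 6 — Provisional Boat: [not a Listed Ship (paragraph 13)? no] OR [not a Controlled Operation (paragraph 3)? no] → not satisfied.
paragraph 10 — Supervised Carrier: [not an Eligible Ship (paragraph 9)? yes] AND [Provisional Boat (paragraph 6)? no] → not satisfied.
paragraph 2 — Class-D Voyage: [Supervised Carrier (paragraph 10)? no] OR [the vessel does not carry passengers for reward? no] → not satisfied.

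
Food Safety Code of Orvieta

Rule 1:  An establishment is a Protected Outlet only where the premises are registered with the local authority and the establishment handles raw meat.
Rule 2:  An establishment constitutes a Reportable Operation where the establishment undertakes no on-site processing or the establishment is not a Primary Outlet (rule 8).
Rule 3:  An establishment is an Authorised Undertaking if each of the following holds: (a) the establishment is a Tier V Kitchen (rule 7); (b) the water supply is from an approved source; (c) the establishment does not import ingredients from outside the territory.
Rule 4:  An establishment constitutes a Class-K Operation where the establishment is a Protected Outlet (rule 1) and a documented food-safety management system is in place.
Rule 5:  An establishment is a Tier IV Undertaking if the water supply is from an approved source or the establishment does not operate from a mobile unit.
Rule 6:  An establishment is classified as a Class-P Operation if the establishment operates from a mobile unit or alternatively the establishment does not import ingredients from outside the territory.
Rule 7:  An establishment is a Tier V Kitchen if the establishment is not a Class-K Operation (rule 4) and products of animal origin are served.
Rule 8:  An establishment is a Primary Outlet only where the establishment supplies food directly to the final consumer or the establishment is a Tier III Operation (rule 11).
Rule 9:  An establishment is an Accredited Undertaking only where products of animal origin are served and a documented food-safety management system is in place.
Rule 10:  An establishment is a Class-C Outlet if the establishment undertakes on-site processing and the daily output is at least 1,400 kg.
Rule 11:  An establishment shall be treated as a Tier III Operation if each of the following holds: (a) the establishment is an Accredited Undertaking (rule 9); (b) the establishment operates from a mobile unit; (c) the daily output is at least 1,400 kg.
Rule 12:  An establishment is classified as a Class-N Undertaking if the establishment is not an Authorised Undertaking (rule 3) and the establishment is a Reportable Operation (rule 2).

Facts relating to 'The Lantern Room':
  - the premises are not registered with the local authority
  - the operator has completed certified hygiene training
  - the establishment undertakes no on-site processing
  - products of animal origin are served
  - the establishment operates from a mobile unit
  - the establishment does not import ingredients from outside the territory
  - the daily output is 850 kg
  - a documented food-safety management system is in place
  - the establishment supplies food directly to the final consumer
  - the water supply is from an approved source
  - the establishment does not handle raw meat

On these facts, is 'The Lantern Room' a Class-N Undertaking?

No

rule 1 — Protected Outlet: [the premises are registered with the local authority? no] AND [the establishment handles raw meat? no] → not satisfied.
rule 4 — Class-K Operation: [Protected Outlet (rule 1)? no] AND [a documented food-safety management system is in place? yes] → not satisfied.
rule 7 — Tier V Kitchen: [not a Class-K Operation (rule 4)? yes] AND [products of animal origin are served? yes] → satisfied.
rule 3 — Authorised Undertaking: [Tier V Kitchen (rule 7)? yes] AND [the water supply is from an approved source? yes] AND [the establishment does not import ingredients from outside the territory? yes] → satisfied.
rule 9 — Accredited Undertaking: [products of animal origin are served? yes] AND [a documented food-safety management system is in place? yes] → satisfied.
rule 11 — Tier III Operation: [Accredited Undertaking (rule 9)? yes] AND [the establishment operates from a mobile unit? yes] AND [daily output: 850 kg ≥ 1,400 kg? no] → not satisfied.
rule 8 — Primary Outlet: [the establishment supplies food directly to the final consumer? yes] OR [Tier III Operation (rule 11)? no] → satisfied.
rule 2 — Reportable Operation: [the establishment undertakes no on-site processing? yes] OR [not a Primary Outlet (rule 8)? no] → satisfied.
rule 12 — Class-N Undertaking: [not an Authorised Undertaking (rule 3)? no] AND [Reportable Operation (rule 2)? yes] → not satisfied.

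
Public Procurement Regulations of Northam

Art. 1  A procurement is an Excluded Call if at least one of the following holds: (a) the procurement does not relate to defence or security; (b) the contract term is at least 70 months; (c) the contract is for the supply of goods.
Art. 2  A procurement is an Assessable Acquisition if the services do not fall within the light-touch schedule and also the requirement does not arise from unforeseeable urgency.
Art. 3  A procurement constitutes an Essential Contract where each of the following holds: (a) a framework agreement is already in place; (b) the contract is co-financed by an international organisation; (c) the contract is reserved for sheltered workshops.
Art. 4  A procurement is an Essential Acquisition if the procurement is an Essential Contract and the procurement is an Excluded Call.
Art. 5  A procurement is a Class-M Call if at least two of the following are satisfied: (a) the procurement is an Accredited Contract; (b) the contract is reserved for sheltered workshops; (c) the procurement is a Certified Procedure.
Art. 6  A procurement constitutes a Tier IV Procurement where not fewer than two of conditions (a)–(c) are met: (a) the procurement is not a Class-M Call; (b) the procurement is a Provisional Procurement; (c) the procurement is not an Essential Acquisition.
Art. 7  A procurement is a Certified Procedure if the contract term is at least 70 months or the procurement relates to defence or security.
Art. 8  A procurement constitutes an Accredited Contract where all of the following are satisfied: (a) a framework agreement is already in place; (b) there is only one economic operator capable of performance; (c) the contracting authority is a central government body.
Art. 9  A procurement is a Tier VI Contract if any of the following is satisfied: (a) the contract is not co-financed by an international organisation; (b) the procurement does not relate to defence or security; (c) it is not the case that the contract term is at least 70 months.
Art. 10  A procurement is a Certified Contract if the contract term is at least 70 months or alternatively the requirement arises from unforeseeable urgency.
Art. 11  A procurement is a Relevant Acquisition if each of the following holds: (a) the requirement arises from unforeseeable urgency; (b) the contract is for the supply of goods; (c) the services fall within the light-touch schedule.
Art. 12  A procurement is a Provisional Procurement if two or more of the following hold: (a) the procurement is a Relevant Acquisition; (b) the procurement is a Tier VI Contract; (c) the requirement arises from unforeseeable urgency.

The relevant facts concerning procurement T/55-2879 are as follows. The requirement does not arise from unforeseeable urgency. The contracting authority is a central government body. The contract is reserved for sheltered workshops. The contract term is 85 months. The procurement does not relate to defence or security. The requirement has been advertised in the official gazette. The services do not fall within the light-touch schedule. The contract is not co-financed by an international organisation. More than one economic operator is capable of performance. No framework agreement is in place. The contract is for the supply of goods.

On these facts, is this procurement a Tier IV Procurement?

article 8 — Accredited Contract: [a framework agreement is already in place? no] AND [there is only one economic operator capable of performance? no] AND [the contracting authority is a central government body? yes] → not satisfied.
article 7 — Certified Procedure: [contract term: 85 months ≥ 70 months? yes] OR [the procurement relates to defence or security? no] → satisfied.
article 5 — Class-M Call: Accredited Contract (article 8)? no; the contract is reserved for sheltered workshops? yes; Certified Procedure (article 7)? yes — 2 of 3 hold (need ≥2) → satisfied.
article 11 — Relevant Acquisition: [the requirement arises from unforeseeable urgency? no] AND [the contract is for the supply of goods? yes] AND [the services fall within the light-touch schedule? no] → not satisfied.
article 9 — Tier VI Contract: [the contract is not co-financed by an international organisation? yes] OR [the procurement does not relate to defence or security? yes] OR [contract term: 85 months ≥ 70 months? yes, so negated condition no] → satisfied.
article 12 — Provisional Procurement: Relevant Acquisition (article 11)? no; Tier VI Contract (article 9)? yes; the requirement arises from unforeseeable urgency? no — 1 of 3 hold (need ≥2) → not satisfied.
article 3 — Essential Contract: [a framework agreement is already in place? no] AND [the contract is co-financed by an international organisation? no] AND [the contract is reserved for sheltered workshops? yes] → not satisfied.
article 1 — Excluded Call: [the procurement does not relate to defence or security? yes] OR [contract term: 85 months ≥ 70 months? yes] OR [the contract is for the supply of goods? yes] → satisfied.
article 4 — Essential Acquisition: [Essential Contract (article 3)? no] AND [Excluded Call (article 1)? yes] → not satisfied.
article 6 — Tier IV Procurement: not a Class-M Call (article 5)? no; Provisional Procurement (article 12)? no; not an Essential Acquisition (article 4)? yes — 1 of 3 hold (need ≥2) → not satisfied.

No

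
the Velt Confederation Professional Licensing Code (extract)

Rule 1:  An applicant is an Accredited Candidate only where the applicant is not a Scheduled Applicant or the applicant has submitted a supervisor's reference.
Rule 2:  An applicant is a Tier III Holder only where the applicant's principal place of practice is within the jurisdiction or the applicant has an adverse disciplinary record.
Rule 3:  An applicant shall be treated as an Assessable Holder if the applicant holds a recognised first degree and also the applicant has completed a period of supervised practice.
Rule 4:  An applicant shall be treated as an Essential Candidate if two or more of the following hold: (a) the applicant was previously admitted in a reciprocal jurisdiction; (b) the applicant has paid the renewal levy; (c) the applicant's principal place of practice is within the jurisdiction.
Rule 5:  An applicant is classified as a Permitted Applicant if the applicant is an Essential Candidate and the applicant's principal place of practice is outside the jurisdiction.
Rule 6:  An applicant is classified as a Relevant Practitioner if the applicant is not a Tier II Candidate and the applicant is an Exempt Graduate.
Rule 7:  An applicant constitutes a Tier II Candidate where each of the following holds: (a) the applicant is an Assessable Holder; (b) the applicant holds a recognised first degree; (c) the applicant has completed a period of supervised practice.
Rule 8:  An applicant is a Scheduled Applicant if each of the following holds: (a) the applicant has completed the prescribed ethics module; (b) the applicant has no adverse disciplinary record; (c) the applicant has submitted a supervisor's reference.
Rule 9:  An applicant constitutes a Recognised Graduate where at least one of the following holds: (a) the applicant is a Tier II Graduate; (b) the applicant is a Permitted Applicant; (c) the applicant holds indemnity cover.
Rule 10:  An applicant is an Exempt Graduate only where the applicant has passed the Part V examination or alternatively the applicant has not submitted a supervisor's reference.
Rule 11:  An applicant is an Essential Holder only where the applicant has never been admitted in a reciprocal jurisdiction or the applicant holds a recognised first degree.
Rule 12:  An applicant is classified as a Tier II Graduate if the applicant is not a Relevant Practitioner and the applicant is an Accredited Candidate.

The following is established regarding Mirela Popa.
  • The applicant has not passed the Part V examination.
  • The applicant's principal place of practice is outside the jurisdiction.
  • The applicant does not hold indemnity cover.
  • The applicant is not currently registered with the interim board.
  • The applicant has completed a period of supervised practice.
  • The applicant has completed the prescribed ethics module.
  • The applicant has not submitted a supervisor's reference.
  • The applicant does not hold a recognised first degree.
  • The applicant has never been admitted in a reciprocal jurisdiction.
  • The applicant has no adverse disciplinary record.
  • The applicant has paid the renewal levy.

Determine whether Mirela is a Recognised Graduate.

Under rule 3: the applicant holds a recognised first degree? no; and the applicant has completed a period of supervised practice? yes. So the applicant is not an Assessable Holder.
Under rule 7: Assessable Holder (rule 3)? no; and the applicant holds a recognised first degree? no; and the applicant has completed a period of supervised practice? yes. So the applicant is not a Tier II Candidate.
Under rule 10: the applicant has passed the Part V examination? no; or the applicant has not submitted a supervisor's reference? yes. So the applicant is an Exempt Graduate.
Under rule 6: not a Tier II Candidate (rule 7)? yes; and Exempt Graduate (rule 10)? yes. So the applicant is a Relevant Practitioner.
Under rule 8: the applicant has completed the prescribed ethics module? yes; and the applicant has no adverse disciplinary record? yes; and the applicant has submitted a supervisor's reference? no. So the applicant is not a Scheduled Applicant.
Under rule 1: not a Scheduled Applicant (rule 8)? yes; or the applicant has submitted a supervisor's reference? no. So the applicant is an Accredited Candidate.
Under rule 12: not a Relevant Practitioner (rule 6)? no; and Accredited Candidate (rule 1)? yes. So the applicant is not a Tier II Graduate.
Under rule 4: the applicant was previously admitted in a reciprocal jurisdiction? no; the applicant has paid the renewal levy? yes; the applicant's principal place of practice is within the jurisdiction? no — 1 of 3 hold (need ≥2) → not satisfied.
Under rule 5: Essential Candidate (rule 4)? no; and the applicant's principal place of practice is outside the jurisdiction? yes. So the applicant is not a Permitted Applicant.
Under rule 9: Tier II Graduate (rule 12)? no; or Permitted Applicant (rule 5)? no; or the applicant holds indemnity cover? no. So the applicant is not a Recognised Graduate.

No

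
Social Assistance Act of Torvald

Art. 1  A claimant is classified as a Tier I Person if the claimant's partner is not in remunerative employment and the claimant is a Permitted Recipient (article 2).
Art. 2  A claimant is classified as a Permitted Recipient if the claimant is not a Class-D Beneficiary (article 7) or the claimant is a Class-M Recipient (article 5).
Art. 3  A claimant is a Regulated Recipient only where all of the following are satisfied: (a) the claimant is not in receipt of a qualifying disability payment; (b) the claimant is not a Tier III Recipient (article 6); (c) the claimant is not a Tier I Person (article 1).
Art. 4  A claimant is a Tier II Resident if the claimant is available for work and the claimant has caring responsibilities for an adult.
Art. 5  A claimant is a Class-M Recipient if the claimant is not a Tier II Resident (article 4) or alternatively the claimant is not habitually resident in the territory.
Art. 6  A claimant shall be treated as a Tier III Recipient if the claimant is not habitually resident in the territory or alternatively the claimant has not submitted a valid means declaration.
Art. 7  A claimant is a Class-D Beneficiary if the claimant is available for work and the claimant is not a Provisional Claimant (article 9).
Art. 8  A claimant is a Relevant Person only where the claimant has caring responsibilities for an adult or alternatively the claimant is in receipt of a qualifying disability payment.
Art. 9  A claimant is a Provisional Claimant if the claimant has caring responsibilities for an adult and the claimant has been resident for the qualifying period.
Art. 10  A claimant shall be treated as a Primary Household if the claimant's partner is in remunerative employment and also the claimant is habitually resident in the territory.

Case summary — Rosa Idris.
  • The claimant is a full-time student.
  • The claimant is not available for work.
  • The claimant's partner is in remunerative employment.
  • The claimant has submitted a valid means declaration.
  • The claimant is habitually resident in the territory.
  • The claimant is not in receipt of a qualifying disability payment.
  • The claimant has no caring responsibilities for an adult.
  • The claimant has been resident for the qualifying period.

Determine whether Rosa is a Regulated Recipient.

Yes

article 6 — Tier III Recipient: [the claimant is not habitually resident in the territory? no] OR [the claimant has not submitted a valid means declaration? no] → not satisfied.
article 9 — Provisional Claimant: [the claimant has caring responsibilities for an adult? no] AND [the claimant has been resident for the qualifying period? yes] → not satisfied.
article 7 — Class-D Beneficiary: [the claimant is available for work? no] AND [not a Provisional Claimant (article 9)? yes] → not satisfied.
article 4 — Tier II Resident: [the claimant is available for work? no] AND [the claimant has caring responsibilities for an adult? no] → not satisfied.
article 5 — Class-M Recipient: [not a Tier II Resident (article 4)? yes] OR [the claimant is not habitually resident in the territory? no] → satisfied.
article 2 — Permitted Recipient: [not a Class-D Beneficiary (article 7)? yes] OR [Class-M Recipient (article 5)? yes] → satisfied.
article 1 — Tier I Person: [the claimant's partner is not in remunerative employment? no] AND [Permitted Recipient (article 2)? yes] → not satisfied.
article 3 — Regulated Recipient: [the claimant is not in receipt of a qualifying disability payment? yes] AND [not a Tier III Recipient (article 6)? yes] AND [not a Tier I Person (article 1)? yes] → satisfied.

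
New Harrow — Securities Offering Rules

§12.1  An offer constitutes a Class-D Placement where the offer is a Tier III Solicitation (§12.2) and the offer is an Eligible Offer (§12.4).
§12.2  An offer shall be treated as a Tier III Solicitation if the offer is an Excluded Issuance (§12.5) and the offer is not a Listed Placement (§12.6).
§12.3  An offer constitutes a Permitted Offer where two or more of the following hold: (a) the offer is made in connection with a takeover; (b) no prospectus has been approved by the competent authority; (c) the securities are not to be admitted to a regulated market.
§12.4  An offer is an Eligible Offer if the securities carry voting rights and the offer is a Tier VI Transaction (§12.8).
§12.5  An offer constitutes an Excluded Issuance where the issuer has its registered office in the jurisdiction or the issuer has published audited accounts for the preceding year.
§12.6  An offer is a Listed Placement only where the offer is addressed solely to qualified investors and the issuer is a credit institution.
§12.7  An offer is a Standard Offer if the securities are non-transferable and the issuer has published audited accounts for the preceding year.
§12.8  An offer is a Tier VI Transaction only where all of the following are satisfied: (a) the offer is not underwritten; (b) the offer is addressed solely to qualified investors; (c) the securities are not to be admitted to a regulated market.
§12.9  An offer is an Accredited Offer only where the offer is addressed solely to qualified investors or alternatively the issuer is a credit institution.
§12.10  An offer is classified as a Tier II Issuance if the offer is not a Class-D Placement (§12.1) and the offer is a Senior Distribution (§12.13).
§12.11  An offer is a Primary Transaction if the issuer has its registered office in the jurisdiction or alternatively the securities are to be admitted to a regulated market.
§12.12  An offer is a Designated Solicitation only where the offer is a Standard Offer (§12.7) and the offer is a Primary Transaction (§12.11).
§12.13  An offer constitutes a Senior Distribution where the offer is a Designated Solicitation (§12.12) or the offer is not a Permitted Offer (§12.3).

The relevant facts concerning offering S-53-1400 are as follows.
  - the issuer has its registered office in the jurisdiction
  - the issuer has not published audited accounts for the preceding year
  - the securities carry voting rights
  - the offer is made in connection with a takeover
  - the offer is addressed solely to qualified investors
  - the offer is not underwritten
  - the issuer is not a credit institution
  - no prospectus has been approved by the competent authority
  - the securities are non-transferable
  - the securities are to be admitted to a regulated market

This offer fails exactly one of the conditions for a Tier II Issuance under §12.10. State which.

Senior Distribution

§12.5 — Excluded Issuance: [the issuer has its registered office in the jurisdiction? yes] OR [the issuer has published audited accounts for the preceding year? no] → satisfied.
§12.6 — Listed Placement: [the offer is addressed solely to qualified investors? yes] AND [the issuer is a credit institution? no] → not satisfied.
§12.2 — Tier III Solicitation: [Excluded Issuance (§12.5)? yes] AND [not a Listed Placement (§12.6)? yes] → satisfied.
§12.8 — Tier VI Transaction: [the offer is not underwritten? yes] AND [the offer is addressed solely to qualified investors? yes] AND [the securities are not to be admitted to a regulated market? no] → not satisfied.
§12.4 — Eligible Offer: [the securities carry voting rights? yes] AND [Tier VI Transaction (§12.8)? no] → not satisfied.
§12.1 — Class-D Placement: [Tier III Solicitation (§12.2)? yes] AND [Eligible Offer (§12.4)? no] → not satisfied.
§12.7 — Standard Offer: [the securities are non-transferable? yes] AND [the issuer has published audited accounts for the preceding year? no] → not satisfied.
§12.11 — Primary Transaction: [the issuer has its registered office in the jurisdiction? yes] OR [the securities are to be admitted to a regulated market? yes] → satisfied.
§12.12 — Designated Solicitation: [Standard Offer (§12.7)? no] AND [Primary Transaction (§12.11)? yes] → not satisfied.
§12.3 — Permitted Offer: the offer is made in connection with a takeover? yes; no prospectus has been approved by the competent authority? yes; the securities are not to be admitted to a regulated market? no — 2 of 3 hold (need ≥2) → satisfied.
§12.13 — Senior Distribution: [Designated Solicitation (§12.12)? no] OR [not a Permitted Offer (§12.3)? no] → not satisfied.
§12.10 — Tier II Issuance: [not a Class-D Placement (§12.1)? yes] AND [Senior Distribution (§12.13)? no] → not satisfied.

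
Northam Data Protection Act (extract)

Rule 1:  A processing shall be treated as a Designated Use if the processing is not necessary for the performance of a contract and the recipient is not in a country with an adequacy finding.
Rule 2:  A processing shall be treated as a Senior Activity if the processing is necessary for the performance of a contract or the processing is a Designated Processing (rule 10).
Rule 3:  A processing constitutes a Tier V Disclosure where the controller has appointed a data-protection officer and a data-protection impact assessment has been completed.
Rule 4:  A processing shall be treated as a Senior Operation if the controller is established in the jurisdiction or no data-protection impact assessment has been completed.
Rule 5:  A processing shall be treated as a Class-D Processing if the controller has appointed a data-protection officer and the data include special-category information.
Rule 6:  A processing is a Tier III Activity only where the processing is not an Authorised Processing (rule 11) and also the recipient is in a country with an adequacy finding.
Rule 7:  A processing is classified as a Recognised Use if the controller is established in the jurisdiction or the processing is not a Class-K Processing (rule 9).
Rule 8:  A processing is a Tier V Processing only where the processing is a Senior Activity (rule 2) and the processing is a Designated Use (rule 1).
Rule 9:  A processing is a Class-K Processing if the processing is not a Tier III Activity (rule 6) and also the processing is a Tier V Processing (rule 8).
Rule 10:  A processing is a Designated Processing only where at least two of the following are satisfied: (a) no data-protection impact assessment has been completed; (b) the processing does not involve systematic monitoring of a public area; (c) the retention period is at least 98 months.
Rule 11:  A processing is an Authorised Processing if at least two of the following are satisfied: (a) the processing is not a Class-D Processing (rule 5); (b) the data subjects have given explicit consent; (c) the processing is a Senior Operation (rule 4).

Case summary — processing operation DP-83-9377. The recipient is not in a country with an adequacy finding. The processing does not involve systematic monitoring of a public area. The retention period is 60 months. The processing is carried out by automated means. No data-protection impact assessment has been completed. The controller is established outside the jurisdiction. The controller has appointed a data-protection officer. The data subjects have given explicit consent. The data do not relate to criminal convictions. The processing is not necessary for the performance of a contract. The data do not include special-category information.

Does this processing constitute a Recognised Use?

No

rule 5 — Class-D Processing: [the controller has appointed a data-protection officer? yes] AND [the data include special-category information? no] → not satisfied.
rule 4 — Senior Operation: [the controller is established in the jurisdiction? no] OR [no data-protection impact assessment has been completed? yes] → satisfied.
rule 11 — Authorised Processing: not a Class-D Processing (rule 5)? yes; the data subjects have given explicit consent? yes; Senior Operation (rule 4)? yes — 3 of 3 hold (need ≥2) → satisfied.
rule 6 — Tier III Activity: [not an Authorised Processing (rule 11)? no] AND [the recipient is in a country with an adequacy finding? no] → not satisfied.
rule 10 — Designated Processing: no data-protection impact assessment has been completed? yes; the processing does not involve systematic monitoring of a public area? yes; retention period: 60 months ≥ 98 months? no — 2 of 3 hold (need ≥2) → satisfied.
rule 2 — Senior Activity: [the processing is necessary for the performance of a contract? no] OR [Designated Processing (rule 10)? yes] → satisfied.
rule 1 — Designated Use: [the processing is not necessary for the performance of a contract? yes] AND [the recipient is not in a country with an adequacy finding? yes] → satisfied.
rule 8 — Tier V Processing: [Senior Activity (rule 2)? yes] AND [Designated Use (rule 1)? yes] → satisfied.
rule 9 — Class-K Processing: [not a Tier III Activity (rule 6)? yes] AND [Tier V Processing (rule 8)? yes] → satisfied.
rule 7 — Recognised Use: [the controller is established in the jurisdiction? no] OR [not a Class-K Processing (rule 9)? no] → not satisfied.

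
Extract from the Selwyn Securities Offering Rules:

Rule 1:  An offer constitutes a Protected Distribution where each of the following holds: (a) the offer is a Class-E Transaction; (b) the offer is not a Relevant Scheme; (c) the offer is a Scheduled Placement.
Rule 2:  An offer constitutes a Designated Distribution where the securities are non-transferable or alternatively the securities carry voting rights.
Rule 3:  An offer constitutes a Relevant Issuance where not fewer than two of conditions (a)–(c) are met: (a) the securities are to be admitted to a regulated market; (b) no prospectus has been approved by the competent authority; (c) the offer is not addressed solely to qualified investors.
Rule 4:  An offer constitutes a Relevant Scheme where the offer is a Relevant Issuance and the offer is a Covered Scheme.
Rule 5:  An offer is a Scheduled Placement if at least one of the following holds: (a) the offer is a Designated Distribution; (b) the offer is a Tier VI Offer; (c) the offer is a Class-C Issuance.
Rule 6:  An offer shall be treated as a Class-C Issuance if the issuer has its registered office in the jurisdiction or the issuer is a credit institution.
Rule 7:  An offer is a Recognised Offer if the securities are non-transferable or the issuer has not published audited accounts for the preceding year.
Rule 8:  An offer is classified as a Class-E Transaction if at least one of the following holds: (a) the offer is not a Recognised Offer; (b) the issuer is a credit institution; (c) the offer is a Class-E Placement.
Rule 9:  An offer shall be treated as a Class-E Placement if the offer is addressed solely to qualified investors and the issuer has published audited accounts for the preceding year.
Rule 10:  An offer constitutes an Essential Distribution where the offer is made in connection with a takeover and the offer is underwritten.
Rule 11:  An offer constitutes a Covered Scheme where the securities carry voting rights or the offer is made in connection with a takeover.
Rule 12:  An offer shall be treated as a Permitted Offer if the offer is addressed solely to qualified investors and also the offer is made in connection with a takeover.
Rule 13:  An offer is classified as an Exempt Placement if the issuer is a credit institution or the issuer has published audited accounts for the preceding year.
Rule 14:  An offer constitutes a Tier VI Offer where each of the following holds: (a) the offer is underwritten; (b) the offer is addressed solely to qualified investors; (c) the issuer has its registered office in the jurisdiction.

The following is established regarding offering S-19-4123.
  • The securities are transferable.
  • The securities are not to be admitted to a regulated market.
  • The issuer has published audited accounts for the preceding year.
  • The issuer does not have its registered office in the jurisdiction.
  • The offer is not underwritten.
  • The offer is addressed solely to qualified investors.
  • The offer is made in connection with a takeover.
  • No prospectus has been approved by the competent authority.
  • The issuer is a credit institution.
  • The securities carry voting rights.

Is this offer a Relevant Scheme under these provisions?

No

rule 3 — Relevant Issuance: the securities are to be admitted to a regulated market? no; no prospectus has been approved by the competent authority? yes; the offer is not addressed solely to qualified investors? no — 1 of 3 hold (need ≥2) → not satisfied.
rule 11 — Covered Scheme: [the securities carry voting rights? yes] OR [the offer is made in connection with a takeover? yes] → satisfied.
rule 4 — Relevant Scheme: [Relevant Issuance (rule 3)? no] AND [Covered Scheme (rule 11)? yes] → not satisfied.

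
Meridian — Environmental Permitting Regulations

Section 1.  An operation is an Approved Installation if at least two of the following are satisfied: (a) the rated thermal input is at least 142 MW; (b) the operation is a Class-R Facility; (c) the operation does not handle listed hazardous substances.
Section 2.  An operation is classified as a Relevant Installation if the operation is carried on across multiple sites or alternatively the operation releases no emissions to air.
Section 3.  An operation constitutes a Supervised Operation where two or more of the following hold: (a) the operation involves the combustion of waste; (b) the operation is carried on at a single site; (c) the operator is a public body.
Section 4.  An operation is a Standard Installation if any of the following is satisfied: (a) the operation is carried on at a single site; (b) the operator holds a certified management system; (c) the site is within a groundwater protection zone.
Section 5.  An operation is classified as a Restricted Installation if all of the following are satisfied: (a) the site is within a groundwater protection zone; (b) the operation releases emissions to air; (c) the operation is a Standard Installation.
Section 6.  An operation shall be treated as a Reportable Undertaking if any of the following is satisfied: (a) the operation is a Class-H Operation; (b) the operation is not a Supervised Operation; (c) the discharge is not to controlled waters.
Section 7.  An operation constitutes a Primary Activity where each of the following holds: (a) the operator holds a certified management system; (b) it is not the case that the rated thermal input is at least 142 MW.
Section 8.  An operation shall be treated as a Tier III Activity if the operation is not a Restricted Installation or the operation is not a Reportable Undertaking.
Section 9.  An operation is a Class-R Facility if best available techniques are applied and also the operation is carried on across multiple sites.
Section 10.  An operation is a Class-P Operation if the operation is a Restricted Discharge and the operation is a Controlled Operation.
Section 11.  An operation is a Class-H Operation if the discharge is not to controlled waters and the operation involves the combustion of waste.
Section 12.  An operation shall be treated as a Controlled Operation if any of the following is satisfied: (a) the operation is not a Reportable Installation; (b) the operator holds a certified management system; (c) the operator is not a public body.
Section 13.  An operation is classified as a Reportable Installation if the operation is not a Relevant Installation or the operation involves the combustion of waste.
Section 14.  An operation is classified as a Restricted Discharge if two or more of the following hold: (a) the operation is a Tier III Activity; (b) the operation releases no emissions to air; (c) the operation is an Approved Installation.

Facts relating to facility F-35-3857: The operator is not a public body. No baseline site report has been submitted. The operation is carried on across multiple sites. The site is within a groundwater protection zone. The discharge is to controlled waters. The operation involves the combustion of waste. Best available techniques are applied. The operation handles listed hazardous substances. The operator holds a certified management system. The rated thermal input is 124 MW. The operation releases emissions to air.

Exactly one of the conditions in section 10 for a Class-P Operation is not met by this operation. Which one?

Under section 4: the operation is carried on at a single site? no; or the operator holds a certified management system? yes; or the site is within a groundwater protection zone? yes. So the operation is a Standard Installation.
Under section 5: the site is within a groundwater protection zone? yes; and the operation releases emissions to air? yes; and Standard Installation (section 4)? yes. So the operation is a Restricted Installation.
Under section 11: the discharge is not to controlled waters? no; and the operation involves the combustion of waste? yes. So the operation is not a Class-H Operation.
Under section 3: the operation involves the combustion of waste? yes; the operation is carried on at a single site? no; the operator is a public body? no — 1 of 3 hold (need ≥2) → not satisfied.
Under section 6: Class-H Operation (section 11)? no; or not a Supervised Operation (section 3)? yes; or the discharge is not to controlled waters? no. So the operation is a Reportable Undertaking.
Under section 8: not a Restricted Installation (section 5)? no; or not a Reportable Undertaking (section 6)? no. So the operation is not a Tier III Activity.
Under section 9: best available techniques are applied? yes; and the operation is carried on across multiple sites? yes. So the operation is a Class-R Facility.
Under section 1: rated thermal input: 124 MW ≥ 142 MW? no; Class-R Facility (section 9)? yes; the operation does not handle listed hazardous substances? no — 1 of 3 hold (need ≥2) → not satisfied.
Under section 14: Tier III Activity (section 8)? no; the operation releases no emissions to air? no; Approved Installation (section 1)? no — 0 of 3 hold (need ≥2) → not satisfied.
Under section 2: the operation is carried on across multiple sites? yes; or the operation releases no emissions to air? no. So the operation is a Relevant Installation.
Under section 13: not a Relevant Installation (section 2)? no; or the operation involves the combustion of waste? yes. So the operation is a Reportable Installation.
Under section 12: not a Reportable Installation (section 13)? no; or the operator holds a certified management system? yes; or the operator is not a public body? yes. So the operation is a Controlled Operation.
Under section 10: Restricted Discharge (section 14)? no; and Controlled Operation (section 12)? yes. So the operation is not a Class-P Operation.

Restricted Discharge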